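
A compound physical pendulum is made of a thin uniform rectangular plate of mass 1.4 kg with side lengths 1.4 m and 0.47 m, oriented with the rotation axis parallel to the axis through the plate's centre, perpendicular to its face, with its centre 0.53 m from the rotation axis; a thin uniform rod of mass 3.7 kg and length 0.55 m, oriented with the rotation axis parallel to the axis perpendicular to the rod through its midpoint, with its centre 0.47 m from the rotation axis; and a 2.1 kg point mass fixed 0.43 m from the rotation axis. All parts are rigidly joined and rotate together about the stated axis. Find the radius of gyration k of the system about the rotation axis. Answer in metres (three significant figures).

Rectangular plate: I_cm = (1/12)M(a²+b²) = (1/12)(1.4)[(1.4)² + (0.47)²] = 0.25444 kg m^2; centre at d = 0.53 m, so I = I_cm + Md² gives I = 0.25444 + (1.4)(0.53)² = 0.6477 kg m^2.
Thin rod: I_cm = (1/12)ML² = (1/12)(3.7)(0.55)² = 0.093271 kg m^2; centre at d = 0.47 m, so I = I_cm + Md² gives I = 0.093271 + (3.7)(0.47)² = 0.9106 kg m^2.
Point mass: I_cm = 0; centre at d = 0.43 m, so I = I_cm + Md² gives I = 0 + (2.1)(0.43)² = 0.38829 kg m^2.
Total I = 1.9466 kg m^2; total mass M = 7.2 kg.
k = √(I/M) = √(1.9466/7.2) = 0.51996 m.

0.520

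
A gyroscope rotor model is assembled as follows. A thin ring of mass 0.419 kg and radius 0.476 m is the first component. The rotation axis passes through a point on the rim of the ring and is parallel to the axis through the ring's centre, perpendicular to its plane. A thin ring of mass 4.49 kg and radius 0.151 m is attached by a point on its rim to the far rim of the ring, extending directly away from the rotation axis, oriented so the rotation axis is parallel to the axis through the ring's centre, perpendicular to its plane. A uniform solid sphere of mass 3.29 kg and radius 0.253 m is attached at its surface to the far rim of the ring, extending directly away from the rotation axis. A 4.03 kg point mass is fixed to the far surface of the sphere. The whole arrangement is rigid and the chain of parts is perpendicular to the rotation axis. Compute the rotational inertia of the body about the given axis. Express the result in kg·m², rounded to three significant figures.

25.8

Thin ring: I_cm = MR² = (0.419)(0.476)² = 0.094935 kg·m²; centre at d = 0.476 m, so the parallel axis theorem gives I = 0.094935 + (0.419)(0.476)² = 0.18987 kg·m².
Thin ring: I_cm = MR² = (4.49)(0.151)² = 0.10238 kg·m²; centre at d = 0.476 + 0.476 + 0.151 = 1.103 m, so the parallel axis theorem gives I = 0.10238 + (4.49)(1.103)² = 5.565 kg·m².
Solid sphere: I_cm = (2/5)MR² = (2/5)(3.29)(0.253)² = 0.084236 kg·m²; centre at d = 0.476 + 0.476 + 0.151 + 0.151 + 0.253 = 1.507 m, so the parallel axis theorem gives I = 0.084236 + (3.29)(1.507)² = 7.556 kg·m².
Point mass: I_cm = 0; centre at d = 0.476 + 0.476 + 0.151 + 0.151 + 0.253 + 0.253 = 1.76 m, so the parallel axis theorem gives I = 0 + (4.03)(1.76)² = 12.483 kg·m².
Total I = 0.18987 + 5.565 + 7.556 + 12.483 = 25.794 kg·m².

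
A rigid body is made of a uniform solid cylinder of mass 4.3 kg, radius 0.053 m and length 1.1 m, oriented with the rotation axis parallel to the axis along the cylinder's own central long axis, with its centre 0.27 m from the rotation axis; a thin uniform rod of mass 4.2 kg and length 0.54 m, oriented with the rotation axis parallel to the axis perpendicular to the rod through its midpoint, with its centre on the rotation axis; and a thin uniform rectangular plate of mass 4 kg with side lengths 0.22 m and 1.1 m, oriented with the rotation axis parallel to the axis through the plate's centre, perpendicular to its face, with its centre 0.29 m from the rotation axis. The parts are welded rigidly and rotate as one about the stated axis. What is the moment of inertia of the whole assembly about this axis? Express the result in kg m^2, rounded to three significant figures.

1.18

Solid cylinder: I_cm = (1/2)MR² = (1/2)(4.3)(0.053)² = 0.0060393 kg m^2; centre at d = 0.27 m, so the parallel axis theorem gives I = 0.0060393 + (4.3)(0.27)² = 0.31951 kg m^2.
Thin rod: I_cm = (1/12)ML² = (1/12)(4.2)(0.54)² = 0.10206 kg m^2; axis through the centre, so I = 0.10206 kg m^2.
Rectangular plate: I_cm = (1/12)M(a²+b²) = (1/12)(4)[(0.22)² + (1.1)²] = 0.41947 kg m^2; centre at d = 0.29 m, so the parallel axis theorem gives I = 0.41947 + (4)(0.29)² = 0.75587 kg m^2.
Total I = 0.31951 + 0.10206 + 0.75587 = 1.1774 kg m^2.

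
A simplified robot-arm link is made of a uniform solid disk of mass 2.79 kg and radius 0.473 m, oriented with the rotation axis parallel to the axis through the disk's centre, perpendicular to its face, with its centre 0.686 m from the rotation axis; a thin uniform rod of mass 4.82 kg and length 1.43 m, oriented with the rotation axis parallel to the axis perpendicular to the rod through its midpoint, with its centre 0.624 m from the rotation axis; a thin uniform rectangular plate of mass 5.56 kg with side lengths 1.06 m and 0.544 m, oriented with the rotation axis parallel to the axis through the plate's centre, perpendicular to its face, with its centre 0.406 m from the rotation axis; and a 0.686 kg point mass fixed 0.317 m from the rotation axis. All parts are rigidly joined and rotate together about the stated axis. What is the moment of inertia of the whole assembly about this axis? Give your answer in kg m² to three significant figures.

Solid disk: I_cm = (1/2)MR² = (1/2)(2.79)(0.473)² = 0.3121 kg m²; centre at d = 0.686 m, so I = I_cm + Md² gives I = 0.3121 + (2.79)(0.686)² = 1.6251 kg m².
Thin rod: I_cm = (1/12)ML² = (1/12)(4.82)(1.43)² = 0.82137 kg m²; centre at d = 0.624 m, so I = I_cm + Md² gives I = 0.82137 + (4.82)(0.624)² = 2.6982 kg m².
Rectangular plate: I_cm = (1/12)M(a²+b²) = (1/12)(5.56)[(1.06)² + (0.544)²] = 0.65772 kg m²; centre at d = 0.406 m, so I = I_cm + Md² gives I = 0.65772 + (5.56)(0.406)² = 1.5742 kg m².
Point mass: I_cm = 0; centre at d = 0.317 m, so I = I_cm + Md² gives I = 0 + (0.686)(0.317)² = 0.068935 kg m².
Total I = 1.6251 + 2.6982 + 1.5742 + 0.068935 = 5.9664 kg m².

5.97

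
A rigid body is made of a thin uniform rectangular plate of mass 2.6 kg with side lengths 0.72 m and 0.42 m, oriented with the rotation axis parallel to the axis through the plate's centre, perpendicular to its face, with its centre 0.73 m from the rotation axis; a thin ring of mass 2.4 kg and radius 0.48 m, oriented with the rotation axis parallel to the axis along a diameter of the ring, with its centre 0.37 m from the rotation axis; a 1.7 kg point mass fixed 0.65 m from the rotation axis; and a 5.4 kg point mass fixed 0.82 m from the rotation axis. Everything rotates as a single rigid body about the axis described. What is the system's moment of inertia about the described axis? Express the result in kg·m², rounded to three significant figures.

6.49

Rectangular plate: I_cm = (1/12)M(a²+b²) = (1/12)(2.6)[(0.72)² + (0.42)²] = 0.15054 kg·m²; centre at d = 0.73 m, so I = I_cm + Md² gives I = 0.15054 + (2.6)(0.73)² = 1.5361 kg·m².
Thin ring: I_cm = (1/2)MR² = (1/2)(2.4)(0.48)² = 0.27648 kg·m²; centre at d = 0.37 m, so I = I_cm + Md² gives I = 0.27648 + (2.4)(0.37)² = 0.60504 kg·m².
Point mass: I_cm = 0; centre at d = 0.65 m, so I = I_cm + Md² gives I = 0 + (1.7)(0.65)² = 0.71825 kg·m².
Point mass: I_cm = 0; centre at d = 0.82 m, so I = I_cm + Md² gives I = 0 + (5.4)(0.82)² = 3.631 kg·m².
Total I = 1.5361 + 0.60504 + 0.71825 + 3.631 = 6.4903 kg·m².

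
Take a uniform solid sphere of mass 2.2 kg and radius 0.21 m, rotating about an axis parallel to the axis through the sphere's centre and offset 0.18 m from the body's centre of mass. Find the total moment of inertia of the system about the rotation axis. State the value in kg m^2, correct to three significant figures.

0.110

I_cm = (2/5)MR² = (2/5)(2.2)(0.21)² = 0.038808 kg m^2; centre at d = 0.18 m, so I = I_cm + Md² gives I = 0.038808 + (2.2)(0.18)² = 0.11009 kg m^2.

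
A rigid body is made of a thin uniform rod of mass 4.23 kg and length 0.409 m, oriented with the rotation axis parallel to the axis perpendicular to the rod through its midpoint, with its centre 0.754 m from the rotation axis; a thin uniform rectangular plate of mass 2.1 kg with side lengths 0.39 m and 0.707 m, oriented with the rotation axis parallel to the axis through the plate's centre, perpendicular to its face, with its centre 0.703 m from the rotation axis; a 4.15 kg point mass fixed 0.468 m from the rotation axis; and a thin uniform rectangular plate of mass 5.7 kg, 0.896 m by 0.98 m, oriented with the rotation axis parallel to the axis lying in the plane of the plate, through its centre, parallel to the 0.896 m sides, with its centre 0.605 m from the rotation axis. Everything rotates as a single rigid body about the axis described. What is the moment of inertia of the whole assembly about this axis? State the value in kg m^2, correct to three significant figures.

7.07

Thin rod: I_cm = (1/12)ML² = (1/12)(4.23)(0.409)² = 0.058967 kg m^2; centre at d = 0.754 m, so the parallel axis theorem gives I = 0.058967 + (4.23)(0.754)² = 2.4638 kg m^2.
Rectangular plate: I_cm = (1/12)M(a²+b²) = (1/12)(2.1)[(0.39)² + (0.707)²] = 0.11409 kg m^2; centre at d = 0.703 m, so the parallel axis theorem gives I = 0.11409 + (2.1)(0.703)² = 1.1519 kg m^2.
Point mass: I_cm = 0; centre at d = 0.468 m, so the parallel axis theorem gives I = 0 + (4.15)(0.468)² = 0.90895 kg m^2.
Rectangular plate: I_cm = (1/12)Mb² = (1/12)(5.7)(0.98)² = 0.45619 kg m^2; centre at d = 0.605 m, so the parallel axis theorem gives I = 0.45619 + (5.7)(0.605)² = 2.5425 kg m^2.
Total I = 2.4638 + 1.1519 + 0.90895 + 2.5425 = 7.0672 kg m^2.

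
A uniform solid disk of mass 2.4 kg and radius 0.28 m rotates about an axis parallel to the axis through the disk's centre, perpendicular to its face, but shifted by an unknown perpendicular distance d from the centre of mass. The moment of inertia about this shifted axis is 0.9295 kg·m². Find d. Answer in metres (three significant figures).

0.590

About the centre-of-mass axis, I_cm = (1/2)MR² = (1/2)(2.4)(0.28)² = 0.09408 kg·m².
Parallel axis theorem: I = I_cm + Md², so Md² = 0.9295 − 0.09408 = 0.83542 kg·m².
d = √(0.83542 / 2.4) = 0.58999 m.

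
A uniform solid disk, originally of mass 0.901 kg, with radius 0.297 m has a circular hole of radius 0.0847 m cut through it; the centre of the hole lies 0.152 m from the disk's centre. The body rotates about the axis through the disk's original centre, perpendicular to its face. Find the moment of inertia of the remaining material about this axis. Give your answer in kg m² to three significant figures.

Unpierced body about its centre: I₀ = (1/2)MR² = (1/2)(0.901)(0.297)² = 0.039738 kg m².
The removed disk has mass m = M·(r/R)² = (0.901)(0.0847/0.297)² = 0.073279 kg (same uniform areal density).
Its moment of inertia about the rotation axis (parallel-axis theorem): I_hole = (1/2)mr² + md² = (1/2)(0.073279)(0.0847)² + (0.073279)(0.152)² = 0.0019559 kg m².
Treating the hole as negative mass, I = I₀ − I_hole = 0.039738 − 0.0019559 = 0.037782 kg m².

0.0378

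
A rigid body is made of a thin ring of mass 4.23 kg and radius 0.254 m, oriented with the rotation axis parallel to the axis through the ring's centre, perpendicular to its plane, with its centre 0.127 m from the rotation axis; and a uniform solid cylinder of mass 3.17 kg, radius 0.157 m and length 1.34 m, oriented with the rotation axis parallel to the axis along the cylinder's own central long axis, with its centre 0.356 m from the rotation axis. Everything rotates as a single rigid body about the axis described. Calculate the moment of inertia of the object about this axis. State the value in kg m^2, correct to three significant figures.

Thin ring: I_cm = MR² = (4.23)(0.254)² = 0.2729 kg m^2; centre at d = 0.127 m, so the parallel axis theorem gives I = 0.2729 + (4.23)(0.127)² = 0.34113 kg m^2.
Solid cylinder: I_cm = (1/2)MR² = (1/2)(3.17)(0.157)² = 0.039069 kg m^2; centre at d = 0.356 m, so the parallel axis theorem gives I = 0.039069 + (3.17)(0.356)² = 0.44082 kg m^2.
Total I = 0.34113 + 0.44082 = 0.78195 kg m^2.

0.782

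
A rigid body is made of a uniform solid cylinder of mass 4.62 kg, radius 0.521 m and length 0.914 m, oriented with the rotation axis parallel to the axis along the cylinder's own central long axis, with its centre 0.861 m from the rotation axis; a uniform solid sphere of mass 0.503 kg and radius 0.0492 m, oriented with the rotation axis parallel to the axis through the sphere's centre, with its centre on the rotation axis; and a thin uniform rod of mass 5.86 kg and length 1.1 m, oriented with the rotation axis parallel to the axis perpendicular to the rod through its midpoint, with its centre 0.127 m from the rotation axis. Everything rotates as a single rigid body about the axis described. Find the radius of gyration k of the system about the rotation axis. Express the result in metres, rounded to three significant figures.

Solid cylinder: I_cm = (1/2)MR² = (1/2)(4.62)(0.521)² = 0.62703 kg m^2; centre at d = 0.861 m, so the parallel axis theorem gives I = 0.62703 + (4.62)(0.861)² = 4.0519 kg m^2.
Solid sphere: I_cm = (2/5)MR² = (2/5)(0.503)(0.0492)² = 0.00048703 kg m^2; axis through the centre, so I = 0.00048703 kg m^2.
Thin rod: I_cm = (1/12)ML² = (1/12)(5.86)(1.1)² = 0.59088 kg m^2; centre at d = 0.127 m, so the parallel axis theorem gives I = 0.59088 + (5.86)(0.127)² = 0.6854 kg m^2.
Total I = 4.7378 kg m^2; total mass M = 10.983 kg.
k = √(I/M) = √(4.7378/10.983) = 0.65679 m.

0.657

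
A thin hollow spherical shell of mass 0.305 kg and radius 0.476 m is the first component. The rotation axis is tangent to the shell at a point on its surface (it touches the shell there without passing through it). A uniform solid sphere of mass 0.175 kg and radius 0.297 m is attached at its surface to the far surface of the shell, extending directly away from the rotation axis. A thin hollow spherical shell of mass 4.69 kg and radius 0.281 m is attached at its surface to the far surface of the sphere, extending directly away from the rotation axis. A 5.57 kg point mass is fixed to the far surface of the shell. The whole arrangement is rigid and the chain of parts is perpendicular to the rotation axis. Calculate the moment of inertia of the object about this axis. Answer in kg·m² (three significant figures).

41.0

Spherical shell: I_cm = (2/3)MR² = (2/3)(0.305)(0.476)² = 0.04607 kg·m²; centre at d = 0.476 m, so the parallel axis theorem gives I = 0.04607 + (0.305)(0.476)² = 0.11518 kg·m².
Solid sphere: I_cm = (2/5)MR² = (2/5)(0.175)(0.297)² = 0.0061746 kg·m²; centre at d = 0.476 + 0.476 + 0.297 = 1.249 m, so the parallel axis theorem gives I = 0.0061746 + (0.175)(1.249)² = 0.27917 kg·m².
Spherical shell: I_cm = (2/3)MR² = (2/3)(4.69)(0.281)² = 0.24688 kg·m²; centre at d = 0.476 + 0.476 + 0.297 + 0.297 + 0.281 = 1.827 m, so the parallel axis theorem gives I = 0.24688 + (4.69)(1.827)² = 15.902 kg·m².
Point mass: I_cm = 0; centre at d = 0.476 + 0.476 + 0.297 + 0.297 + 0.281 + 0.281 = 2.108 m, so the parallel axis theorem gives I = 0 + (5.57)(2.108)² = 24.751 kg·m².
Total I = 0.11518 + 0.27917 + 15.902 + 24.751 = 41.047 kg·m².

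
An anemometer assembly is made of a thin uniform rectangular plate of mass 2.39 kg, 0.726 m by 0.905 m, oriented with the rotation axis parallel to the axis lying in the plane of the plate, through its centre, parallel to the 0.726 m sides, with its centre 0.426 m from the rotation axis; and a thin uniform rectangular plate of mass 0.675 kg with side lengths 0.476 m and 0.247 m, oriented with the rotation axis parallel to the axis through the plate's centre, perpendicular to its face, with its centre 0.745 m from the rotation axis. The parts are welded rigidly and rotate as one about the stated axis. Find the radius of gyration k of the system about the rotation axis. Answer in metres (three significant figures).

0.568

Rectangular plate: I_cm = (1/12)Mb² = (1/12)(2.39)(0.905)² = 0.16312 kg m²; centre at d = 0.426 m, so the parallel axis theorem gives I = 0.16312 + (2.39)(0.426)² = 0.59685 kg m².
Rectangular plate: I_cm = (1/12)M(a²+b²) = (1/12)(0.675)[(0.476)² + (0.247)²] = 0.016177 kg m²; centre at d = 0.745 m, so the parallel axis theorem gives I = 0.016177 + (0.675)(0.745)² = 0.39082 kg m².
Total I = 0.98767 kg m²; total mass M = 3.065 kg.
k = √(I/M) = √(0.98767/3.065) = 0.56766 m.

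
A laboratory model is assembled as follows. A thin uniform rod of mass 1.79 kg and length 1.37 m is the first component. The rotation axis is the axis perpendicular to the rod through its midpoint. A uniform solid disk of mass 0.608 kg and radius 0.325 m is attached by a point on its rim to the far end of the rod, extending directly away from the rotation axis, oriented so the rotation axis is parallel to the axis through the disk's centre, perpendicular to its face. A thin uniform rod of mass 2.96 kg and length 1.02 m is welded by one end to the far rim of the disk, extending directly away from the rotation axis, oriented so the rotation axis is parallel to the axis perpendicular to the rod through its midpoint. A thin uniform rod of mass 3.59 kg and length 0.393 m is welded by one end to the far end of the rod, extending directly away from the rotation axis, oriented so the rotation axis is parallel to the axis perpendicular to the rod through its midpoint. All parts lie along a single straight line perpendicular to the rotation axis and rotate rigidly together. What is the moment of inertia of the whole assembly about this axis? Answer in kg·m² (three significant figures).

34.7

Thin rod: I_cm = (1/12)ML² = (1/12)(1.79)(1.37)² = 0.27997 kg·m²; axis through the centre, so I = 0.27997 kg·m².
Solid disk: I_cm = (1/2)MR² = (1/2)(0.608)(0.325)² = 0.03211 kg·m²; centre at d = 0.685 + 0.325 = 1.01 m, so the parallel axis theorem gives I = 0.03211 + (0.608)(1.01)² = 0.65233 kg·m².
Thin rod: I_cm = (1/12)ML² = (1/12)(2.96)(1.02)² = 0.25663 kg·m²; centre at d = 0.685 + 0.325 + 0.325 + 0.51 = 1.845 m, so the parallel axis theorem gives I = 0.25663 + (2.96)(1.845)² = 10.333 kg·m².
Thin rod: I_cm = (1/12)ML² = (1/12)(3.59)(0.393)² = 0.046206 kg·m²; centre at d = 0.685 + 0.325 + 0.325 + 0.51 + 0.51 + 0.1965 = 2.5515 m, so the parallel axis theorem gives I = 0.046206 + (3.59)(2.5515)² = 23.418 kg·m².
Total I = 0.27997 + 0.65233 + 10.333 + 23.418 = 34.683 kg·m².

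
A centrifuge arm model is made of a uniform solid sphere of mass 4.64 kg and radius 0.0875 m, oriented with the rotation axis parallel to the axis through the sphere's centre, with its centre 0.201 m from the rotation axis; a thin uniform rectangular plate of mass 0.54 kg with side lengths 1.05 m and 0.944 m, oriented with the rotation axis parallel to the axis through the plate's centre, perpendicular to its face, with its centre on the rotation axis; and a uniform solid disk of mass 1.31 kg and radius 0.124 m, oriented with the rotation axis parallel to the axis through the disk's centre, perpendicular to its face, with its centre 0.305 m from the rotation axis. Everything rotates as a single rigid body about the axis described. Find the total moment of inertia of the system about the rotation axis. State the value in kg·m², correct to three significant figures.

0.423

Solid sphere: I_cm = (2/5)MR² = (2/5)(4.64)(0.0875)² = 0.01421 kg·m²; centre at d = 0.201 m, so the parallel axis theorem gives I = 0.01421 + (4.64)(0.201)² = 0.20167 kg·m².
Rectangular plate: I_cm = (1/12)M(a²+b²) = (1/12)(0.54)[(1.05)² + (0.944)²] = 0.089714 kg·m²; axis through the centre, so I = 0.089714 kg·m².
Solid disk: I_cm = (1/2)MR² = (1/2)(1.31)(0.124)² = 0.010071 kg·m²; centre at d = 0.305 m, so the parallel axis theorem gives I = 0.010071 + (1.31)(0.305)² = 0.13193 kg·m².
Total I = 0.20167 + 0.089714 + 0.13193 = 0.42332 kg·m².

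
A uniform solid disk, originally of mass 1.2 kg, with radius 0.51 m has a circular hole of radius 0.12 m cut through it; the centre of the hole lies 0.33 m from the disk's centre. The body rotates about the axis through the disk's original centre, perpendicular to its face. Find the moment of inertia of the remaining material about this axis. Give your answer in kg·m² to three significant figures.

0.148

Unpierced body about its centre: I₀ = (1/2)MR² = (1/2)(1.2)(0.51)² = 0.15606 kg·m².
The removed disk has mass m = M·(r/R)² = (1.2)(0.12/0.51)² = 0.066436 kg (same uniform areal density).
Its moment of inertia about the rotation axis (parallel-axis theorem): I_hole = (1/2)mr² + md² = (1/2)(0.066436)(0.12)² + (0.066436)(0.33)² = 0.0077132 kg·m².
Treating the hole as negative mass, I = I₀ − I_hole = 0.15606 − 0.0077132 = 0.14835 kg·m².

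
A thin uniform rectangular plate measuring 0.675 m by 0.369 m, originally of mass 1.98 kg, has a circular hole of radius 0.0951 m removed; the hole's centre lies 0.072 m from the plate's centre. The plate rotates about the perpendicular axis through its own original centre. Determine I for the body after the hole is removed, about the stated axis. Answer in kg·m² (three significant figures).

Unpierced body about its centre: I₀ = (1/12)M(a²+b²) = (1/12)(1.98)[(0.675)² + (0.369)²] = 0.097645 kg·m².
The removed disk has mass m = M·πr²/(ab) = (1.98)·π(0.0951)²/(0.675·0.369) = 0.22586 kg (same uniform areal density).
Its moment of inertia about the rotation axis (parallel-axis theorem): I_hole = (1/2)mr² + md² = (1/2)(0.22586)(0.0951)² + (0.22586)(0.072)² = 0.0021922 kg·m².
Treating the hole as negative mass, I = I₀ − I_hole = 0.097645 − 0.0021922 = 0.095452 kg·m².

0.0955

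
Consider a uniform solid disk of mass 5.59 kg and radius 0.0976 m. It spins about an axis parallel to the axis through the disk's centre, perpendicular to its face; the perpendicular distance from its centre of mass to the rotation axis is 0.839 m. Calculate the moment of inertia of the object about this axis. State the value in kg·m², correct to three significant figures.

I_cm = (1/2)MR² = (1/2)(5.59)(0.0976)² = 0.026624 kg·m²; centre at d = 0.839 m, so the parallel axis theorem gives I = 0.026624 + (5.59)(0.839)² = 3.9615 kg·m².

3.96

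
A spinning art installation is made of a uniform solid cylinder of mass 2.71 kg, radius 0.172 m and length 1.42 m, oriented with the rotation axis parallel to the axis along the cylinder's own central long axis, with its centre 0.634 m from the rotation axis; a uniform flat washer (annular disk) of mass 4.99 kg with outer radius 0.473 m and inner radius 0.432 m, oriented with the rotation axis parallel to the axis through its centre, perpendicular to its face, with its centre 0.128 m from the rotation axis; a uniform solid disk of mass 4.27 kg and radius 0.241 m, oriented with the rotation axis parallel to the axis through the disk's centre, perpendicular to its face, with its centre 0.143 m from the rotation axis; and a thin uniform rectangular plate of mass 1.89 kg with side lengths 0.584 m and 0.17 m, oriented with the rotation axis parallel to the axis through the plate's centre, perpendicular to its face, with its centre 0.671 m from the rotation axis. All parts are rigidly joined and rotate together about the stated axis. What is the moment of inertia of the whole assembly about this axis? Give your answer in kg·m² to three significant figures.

Solid cylinder: I_cm = (1/2)MR² = (1/2)(2.71)(0.172)² = 0.040086 kg·m²; centre at d = 0.634 m, so the parallel axis theorem gives I = 0.040086 + (2.71)(0.634)² = 1.1294 kg·m².
Annular disk: I_cm = (1/2)M(R²+r²) = (1/2)(4.99)[(0.473)² + (0.432)²] = 1.0238 kg·m²; centre at d = 0.128 m, so the parallel axis theorem gives I = 1.0238 + (4.99)(0.128)² = 1.1056 kg·m².
Solid disk: I_cm = (1/2)MR² = (1/2)(4.27)(0.241)² = 0.124 kg·m²; centre at d = 0.143 m, so the parallel axis theorem gives I = 0.124 + (4.27)(0.143)² = 0.21132 kg·m².
Rectangular plate: I_cm = (1/12)M(a²+b²) = (1/12)(1.89)[(0.584)² + (0.17)²] = 0.058268 kg·m²; centre at d = 0.671 m, so the parallel axis theorem gives I = 0.058268 + (1.89)(0.671)² = 0.90922 kg·m².
Total I = 1.1294 + 1.1056 + 0.21132 + 0.90922 = 3.3555 kg·m².

3.36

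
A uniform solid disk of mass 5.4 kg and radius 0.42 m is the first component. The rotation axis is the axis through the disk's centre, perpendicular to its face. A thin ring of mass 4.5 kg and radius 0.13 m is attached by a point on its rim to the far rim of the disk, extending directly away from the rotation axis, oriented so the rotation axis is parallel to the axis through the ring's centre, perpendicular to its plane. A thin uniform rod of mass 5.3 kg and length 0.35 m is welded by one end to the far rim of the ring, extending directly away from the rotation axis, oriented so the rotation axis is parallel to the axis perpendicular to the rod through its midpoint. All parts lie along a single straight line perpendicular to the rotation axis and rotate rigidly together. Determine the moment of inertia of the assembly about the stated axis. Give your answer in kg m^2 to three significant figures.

Solid disk: I_cm = (1/2)MR² = (1/2)(5.4)(0.42)² = 0.47628 kg m^2; axis through the centre, so I = 0.47628 kg m^2.
Thin ring: I_cm = MR² = (4.5)(0.13)² = 0.07605 kg m^2; centre at d = 0.42 + 0.13 = 0.55 m, so I = I_cm + Md² gives I = 0.07605 + (4.5)(0.55)² = 1.4373 kg m^2.
Thin rod: I_cm = (1/12)ML² = (1/12)(5.3)(0.35)² = 0.054104 kg m^2; centre at d = 0.42 + 0.13 + 0.13 + 0.175 = 0.855 m, so I = I_cm + Md² gives I = 0.054104 + (5.3)(0.855)² = 3.9285 kg m^2.
Total I = 0.47628 + 1.4373 + 3.9285 = 5.8421 kg m^2.

5.84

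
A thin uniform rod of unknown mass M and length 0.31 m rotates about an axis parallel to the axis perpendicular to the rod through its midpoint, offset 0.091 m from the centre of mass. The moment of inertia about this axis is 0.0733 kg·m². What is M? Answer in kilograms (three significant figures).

I = I_cm + Md² = (1/12)ML² + Md² = M·[0.0833333·(0.31)² + (0.091)²] = M·0.016289.
So M = 0.0733 / 0.016289 = 4.4999 kg.

4.50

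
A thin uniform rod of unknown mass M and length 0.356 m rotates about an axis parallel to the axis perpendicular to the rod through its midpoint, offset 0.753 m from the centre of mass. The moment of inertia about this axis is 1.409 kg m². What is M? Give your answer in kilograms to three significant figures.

2.44

I = I_cm + Md² = (1/12)ML² + Md² = M·[0.0833333·(0.356)² + (0.753)²] = M·0.57757.
So M = 1.409 / 0.57757 = 2.4395 kg.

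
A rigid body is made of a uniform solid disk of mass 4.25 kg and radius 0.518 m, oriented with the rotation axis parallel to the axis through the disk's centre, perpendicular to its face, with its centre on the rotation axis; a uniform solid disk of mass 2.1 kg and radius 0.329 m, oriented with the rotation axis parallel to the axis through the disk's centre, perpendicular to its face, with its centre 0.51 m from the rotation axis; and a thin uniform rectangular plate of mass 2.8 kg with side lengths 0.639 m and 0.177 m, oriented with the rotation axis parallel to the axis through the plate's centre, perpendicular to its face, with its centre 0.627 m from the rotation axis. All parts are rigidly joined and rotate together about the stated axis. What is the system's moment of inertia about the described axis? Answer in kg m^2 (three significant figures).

Solid disk: I_cm = (1/2)MR² = (1/2)(4.25)(0.518)² = 0.57019 kg m^2; axis through the centre, so I = 0.57019 kg m^2.
Solid disk: I_cm = (1/2)MR² = (1/2)(2.1)(0.329)² = 0.11365 kg m^2; centre at d = 0.51 m, so I = I_cm + Md² gives I = 0.11365 + (2.1)(0.51)² = 0.65986 kg m^2.
Rectangular plate: I_cm = (1/12)M(a²+b²) = (1/12)(2.8)[(0.639)² + (0.177)²] = 0.10258 kg m^2; centre at d = 0.627 m, so I = I_cm + Md² gives I = 0.10258 + (2.8)(0.627)² = 1.2033 kg m^2.
Total I = 0.57019 + 0.65986 + 1.2033 = 2.4334 kg m^2.

2.43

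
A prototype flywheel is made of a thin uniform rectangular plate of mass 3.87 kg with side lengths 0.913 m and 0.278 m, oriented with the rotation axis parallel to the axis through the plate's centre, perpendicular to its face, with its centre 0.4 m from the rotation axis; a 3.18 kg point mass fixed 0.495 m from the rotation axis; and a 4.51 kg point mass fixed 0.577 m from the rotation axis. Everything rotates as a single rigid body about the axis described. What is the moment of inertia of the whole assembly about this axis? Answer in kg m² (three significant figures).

Rectangular plate: I_cm = (1/12)M(a²+b²) = (1/12)(3.87)[(0.913)² + (0.278)²] = 0.29375 kg m²; centre at d = 0.4 m, so I = I_cm + Md² gives I = 0.29375 + (3.87)(0.4)² = 0.91295 kg m².
Point mass: I_cm = 0; centre at d = 0.495 m, so I = I_cm + Md² gives I = 0 + (3.18)(0.495)² = 0.77918 kg m².
Point mass: I_cm = 0; centre at d = 0.577 m, so I = I_cm + Md² gives I = 0 + (4.51)(0.577)² = 1.5015 kg m².
Total I = 0.91295 + 0.77918 + 1.5015 = 3.1936 kg m².

3.19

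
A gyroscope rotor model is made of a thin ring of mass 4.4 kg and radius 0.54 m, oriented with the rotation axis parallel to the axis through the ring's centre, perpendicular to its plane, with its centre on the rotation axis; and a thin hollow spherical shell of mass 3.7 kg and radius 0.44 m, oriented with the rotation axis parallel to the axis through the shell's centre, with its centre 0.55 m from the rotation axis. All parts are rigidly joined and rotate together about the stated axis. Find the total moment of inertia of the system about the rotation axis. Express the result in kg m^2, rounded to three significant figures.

Thin ring: I_cm = MR² = (4.4)(0.54)² = 1.283 kg m^2; axis through the centre, so I = 1.283 kg m^2.
Spherical shell: I_cm = (2/3)MR² = (2/3)(3.7)(0.44)² = 0.47755 kg m^2; centre at d = 0.55 m, so the parallel axis theorem gives I = 0.47755 + (3.7)(0.55)² = 1.5968 kg m^2.
Total I = 1.283 + 1.5968 = 2.8798 kg m^2.

2.88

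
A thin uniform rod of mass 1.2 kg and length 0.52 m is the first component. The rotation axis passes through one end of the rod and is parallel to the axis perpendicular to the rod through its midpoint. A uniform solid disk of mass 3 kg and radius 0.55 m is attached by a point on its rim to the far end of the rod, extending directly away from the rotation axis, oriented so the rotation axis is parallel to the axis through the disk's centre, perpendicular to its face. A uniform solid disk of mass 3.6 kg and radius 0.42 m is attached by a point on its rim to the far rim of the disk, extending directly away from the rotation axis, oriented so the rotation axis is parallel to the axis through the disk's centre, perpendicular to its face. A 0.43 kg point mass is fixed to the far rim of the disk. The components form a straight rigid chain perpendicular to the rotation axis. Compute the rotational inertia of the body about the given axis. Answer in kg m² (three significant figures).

Thin rod: I_cm = (1/12)ML² = (1/12)(1.2)(0.52)² = 0.02704 kg m²; centre at d = 0.26 m, so the parallel axis theorem gives I = 0.02704 + (1.2)(0.26)² = 0.10816 kg m².
Solid disk: I_cm = (1/2)MR² = (1/2)(3)(0.55)² = 0.45375 kg m²; centre at d = 0.26 + 0.26 + 0.55 = 1.07 m, so the parallel axis theorem gives I = 0.45375 + (3)(1.07)² = 3.8885 kg m².
Solid disk: I_cm = (1/2)MR² = (1/2)(3.6)(0.42)² = 0.31752 kg m²; centre at d = 0.26 + 0.26 + 0.55 + 0.55 + 0.42 = 2.04 m, so the parallel axis theorem gives I = 0.31752 + (3.6)(2.04)² = 15.299 kg m².
Point mass: I_cm = 0; centre at d = 0.26 + 0.26 + 0.55 + 0.55 + 0.42 + 0.42 = 2.46 m, so the parallel axis theorem gives I = 0 + (0.43)(2.46)² = 2.6022 kg m².
Total I = 0.10816 + 3.8885 + 15.299 + 2.6022 = 21.898 kg m².

21.9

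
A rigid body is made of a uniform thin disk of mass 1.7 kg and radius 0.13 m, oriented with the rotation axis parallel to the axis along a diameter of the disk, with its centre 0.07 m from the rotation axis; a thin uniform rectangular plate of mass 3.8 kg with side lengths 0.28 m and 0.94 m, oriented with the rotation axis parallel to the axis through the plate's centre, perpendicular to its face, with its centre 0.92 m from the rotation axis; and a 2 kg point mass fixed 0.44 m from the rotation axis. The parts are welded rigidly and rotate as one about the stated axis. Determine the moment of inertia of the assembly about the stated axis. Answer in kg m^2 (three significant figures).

Thin disk: I_cm = (1/4)MR² = (1/4)(1.7)(0.13)² = 0.0071825 kg m^2; centre at d = 0.07 m, so I = I_cm + Md² gives I = 0.0071825 + (1.7)(0.07)² = 0.015513 kg m^2.
Rectangular plate: I_cm = (1/12)M(a²+b²) = (1/12)(3.8)[(0.28)² + (0.94)²] = 0.30463 kg m^2; centre at d = 0.92 m, so I = I_cm + Md² gives I = 0.30463 + (3.8)(0.92)² = 3.521 kg m^2.
Point mass: I_cm = 0; centre at d = 0.44 m, so I = I_cm + Md² gives I = 0 + (2)(0.44)² = 0.3872 kg m^2.
Total I = 0.015513 + 3.521 + 0.3872 = 3.9237 kg m^2.

3.92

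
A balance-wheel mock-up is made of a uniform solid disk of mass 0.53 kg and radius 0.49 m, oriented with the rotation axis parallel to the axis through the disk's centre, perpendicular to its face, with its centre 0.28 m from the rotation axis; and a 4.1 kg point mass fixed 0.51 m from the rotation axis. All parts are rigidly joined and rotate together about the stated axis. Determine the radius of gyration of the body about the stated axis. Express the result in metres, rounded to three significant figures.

0.503

Solid disk: I_cm = (1/2)MR² = (1/2)(0.53)(0.49)² = 0.063627 kg m^2; centre at d = 0.28 m, so the parallel axis theorem gives I = 0.063627 + (0.53)(0.28)² = 0.10518 kg m^2.
Point mass: I_cm = 0; centre at d = 0.51 m, so the parallel axis theorem gives I = 0 + (4.1)(0.51)² = 1.0664 kg m^2.
Total I = 1.1716 kg m^2; total mass M = 4.63 kg.
k = √(I/M) = √(1.1716/4.63) = 0.50303 m.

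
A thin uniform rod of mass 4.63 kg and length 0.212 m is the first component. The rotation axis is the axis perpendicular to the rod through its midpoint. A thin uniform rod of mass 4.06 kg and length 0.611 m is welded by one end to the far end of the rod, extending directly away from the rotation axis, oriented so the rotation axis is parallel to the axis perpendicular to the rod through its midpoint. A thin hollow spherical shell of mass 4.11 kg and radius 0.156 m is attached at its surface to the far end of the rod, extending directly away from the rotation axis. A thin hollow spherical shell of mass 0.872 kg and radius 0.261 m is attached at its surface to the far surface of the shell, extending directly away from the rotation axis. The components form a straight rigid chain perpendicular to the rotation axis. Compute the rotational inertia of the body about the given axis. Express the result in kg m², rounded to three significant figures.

5.52

Thin rod: I_cm = (1/12)ML² = (1/12)(4.63)(0.212)² = 0.017341 kg m²; axis through the centre, so I = 0.017341 kg m².
Thin rod: I_cm = (1/12)ML² = (1/12)(4.06)(0.611)² = 0.12631 kg m²; centre at d = 0.106 + 0.3055 = 0.4115 m, so the parallel axis theorem gives I = 0.12631 + (4.06)(0.4115)² = 0.8138 kg m².
Spherical shell: I_cm = (2/3)MR² = (2/3)(4.11)(0.156)² = 0.066681 kg m²; centre at d = 0.106 + 0.3055 + 0.3055 + 0.156 = 0.873 m, so the parallel axis theorem gives I = 0.066681 + (4.11)(0.873)² = 3.199 kg m².
Spherical shell: I_cm = (2/3)MR² = (2/3)(0.872)(0.261)² = 0.039601 kg m²; centre at d = 0.106 + 0.3055 + 0.3055 + 0.156 + 0.156 + 0.261 = 1.29 m, so the parallel axis theorem gives I = 0.039601 + (0.872)(1.29)² = 1.4907 kg m².
Total I = 0.017341 + 0.8138 + 3.199 + 1.4907 = 5.5209 kg m².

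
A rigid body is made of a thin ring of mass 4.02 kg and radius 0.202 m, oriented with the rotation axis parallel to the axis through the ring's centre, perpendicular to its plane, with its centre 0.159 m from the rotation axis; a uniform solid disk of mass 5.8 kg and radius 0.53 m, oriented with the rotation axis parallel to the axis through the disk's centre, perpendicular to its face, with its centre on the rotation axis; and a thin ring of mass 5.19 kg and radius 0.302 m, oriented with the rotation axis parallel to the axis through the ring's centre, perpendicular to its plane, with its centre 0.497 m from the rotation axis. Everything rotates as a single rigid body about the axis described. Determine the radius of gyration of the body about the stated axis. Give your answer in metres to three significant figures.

Thin ring: I_cm = MR² = (4.02)(0.202)² = 0.16403 kg·m²; centre at d = 0.159 m, so I = I_cm + Md² gives I = 0.16403 + (4.02)(0.159)² = 0.26566 kg·m².
Solid disk: I_cm = (1/2)MR² = (1/2)(5.8)(0.53)² = 0.81461 kg·m²; axis through the centre, so I = 0.81461 kg·m².
Thin ring: I_cm = MR² = (5.19)(0.302)² = 0.47335 kg·m²; centre at d = 0.497 m, so I = I_cm + Md² gives I = 0.47335 + (5.19)(0.497)² = 1.7553 kg·m².
Total I = 2.8356 kg·m²; total mass M = 15.01 kg.
k = √(I/M) = √(2.8356/15.01) = 0.43464 m.

0.435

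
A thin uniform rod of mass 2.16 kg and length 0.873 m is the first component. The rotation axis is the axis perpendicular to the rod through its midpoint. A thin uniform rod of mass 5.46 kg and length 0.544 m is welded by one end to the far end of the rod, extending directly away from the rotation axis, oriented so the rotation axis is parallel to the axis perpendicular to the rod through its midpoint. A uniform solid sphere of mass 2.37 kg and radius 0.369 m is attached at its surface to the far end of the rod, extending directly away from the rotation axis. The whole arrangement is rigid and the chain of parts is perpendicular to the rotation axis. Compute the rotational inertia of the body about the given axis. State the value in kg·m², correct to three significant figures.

Thin rod: I_cm = (1/12)ML² = (1/12)(2.16)(0.873)² = 0.13718 kg·m²; axis through the centre, so I = 0.13718 kg·m².
Thin rod: I_cm = (1/12)ML² = (1/12)(5.46)(0.544)² = 0.13465 kg·m²; centre at d = 0.4365 + 0.272 = 0.7085 m, so I = I_cm + Md² gives I = 0.13465 + (5.46)(0.7085)² = 2.8754 kg·m².
Solid sphere: I_cm = (2/5)MR² = (2/5)(2.37)(0.369)² = 0.12908 kg·m²; centre at d = 0.4365 + 0.272 + 0.272 + 0.369 = 1.3495 m, so I = I_cm + Md² gives I = 0.12908 + (2.37)(1.3495)² = 4.4452 kg·m².
Total I = 0.13718 + 2.8754 + 4.4452 = 7.4578 kg·m².

7.46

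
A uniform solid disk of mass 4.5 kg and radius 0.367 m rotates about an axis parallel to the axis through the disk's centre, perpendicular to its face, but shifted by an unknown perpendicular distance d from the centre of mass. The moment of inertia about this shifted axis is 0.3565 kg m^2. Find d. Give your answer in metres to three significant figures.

About the centre-of-mass axis, I_cm = (1/2)MR² = (1/2)(4.5)(0.367)² = 0.30305 kg m^2.
Parallel axis theorem: I = I_cm + Md², so Md² = 0.3565 − 0.30305 = 0.05345 kg m^2.
d = √(0.05345 / 4.5) = 0.10898 m.

0.109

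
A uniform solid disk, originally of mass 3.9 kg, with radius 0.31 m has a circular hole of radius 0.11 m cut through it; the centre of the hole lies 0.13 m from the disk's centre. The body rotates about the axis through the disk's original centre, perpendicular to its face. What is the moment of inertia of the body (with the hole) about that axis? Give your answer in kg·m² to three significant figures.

Unpierced body about its centre: I₀ = (1/2)MR² = (1/2)(3.9)(0.31)² = 0.1874 kg·m².
The removed disk has mass m = M·(r/R)² = (3.9)(0.11/0.31)² = 0.49105 kg (same uniform areal density).
Its moment of inertia about the rotation axis (parallel-axis theorem): I_hole = (1/2)mr² + md² = (1/2)(0.49105)(0.11)² + (0.49105)(0.13)² = 0.01127 kg·m².
Treating the hole as negative mass, I = I₀ − I_hole = 0.1874 − 0.01127 = 0.17613 kg·m².

0.176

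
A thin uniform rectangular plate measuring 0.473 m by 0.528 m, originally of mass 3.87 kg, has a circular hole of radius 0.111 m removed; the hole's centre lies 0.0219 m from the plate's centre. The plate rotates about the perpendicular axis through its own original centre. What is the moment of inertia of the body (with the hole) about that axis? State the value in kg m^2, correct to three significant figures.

Unpierced body about its centre: I₀ = (1/12)M(a²+b²) = (1/12)(3.87)[(0.473)² + (0.528)²] = 0.16206 kg m^2.
The removed disk has mass m = M·πr²/(ab) = (3.87)·π(0.111)²/(0.473·0.528) = 0.59981 kg (same uniform areal density).
Its moment of inertia about the rotation axis (parallel-axis theorem): I_hole = (1/2)mr² + md² = (1/2)(0.59981)(0.111)² + (0.59981)(0.0219)² = 0.0039828 kg m^2.
Treating the hole as negative mass, I = I₀ − I_hole = 0.16206 − 0.0039828 = 0.15808 kg m^2.

0.158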